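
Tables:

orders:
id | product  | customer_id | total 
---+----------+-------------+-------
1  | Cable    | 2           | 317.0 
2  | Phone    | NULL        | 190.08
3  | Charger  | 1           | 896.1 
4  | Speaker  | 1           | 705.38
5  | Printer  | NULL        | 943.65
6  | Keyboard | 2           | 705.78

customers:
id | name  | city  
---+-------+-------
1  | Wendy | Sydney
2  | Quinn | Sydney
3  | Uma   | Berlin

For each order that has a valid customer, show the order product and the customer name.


INNER JOIN keeps only orders rows whose customer_id matches an id in customers. Walk through each order:
  - order 1 (Cable): customer_id=2 -> matches Quinn
  - order 2 (Phone): customer_id=NULL, no match -> dropped
  - order 3 (Charger): customer_id=1 -> matches Wendy
  - order 4 (Speaker): customer_id=1 -> matches Wendy
  - order 5 (Printer): customer_id=NULL, no match -> dropped
  - order 6 (Keyboard): customer_id=2 -> matches Quinn
So 2 of 6 rows are dropped.

SQL:
SELECT a.product, b.name AS customer
FROM orders a
INNER JOIN customers b ON a.customer_id = b.id

Result:
product  | customer
---------+---------
Cable    | Quinn   
Charger  | Wendy   
Speaker  | Wendy   
Keyboard | Quinn   


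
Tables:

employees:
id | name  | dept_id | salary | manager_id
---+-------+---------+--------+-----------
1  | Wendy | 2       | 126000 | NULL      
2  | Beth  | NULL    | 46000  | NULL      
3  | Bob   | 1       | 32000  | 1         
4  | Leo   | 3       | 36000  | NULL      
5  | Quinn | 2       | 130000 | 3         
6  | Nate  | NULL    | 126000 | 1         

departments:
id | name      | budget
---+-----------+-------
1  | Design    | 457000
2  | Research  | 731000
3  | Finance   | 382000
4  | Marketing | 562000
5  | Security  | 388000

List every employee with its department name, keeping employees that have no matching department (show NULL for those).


LEFT JOIN keeps every row from employees (the left table); where dept_id has no match in departments, the department columns become NULL. Walk through each employee:
  - employee 1 (Wendy): dept_id=2 -> matches Research
  - employee 2 (Beth): dept_id=NULL, no match -> kept with NULL
  - employee 3 (Bob): dept_id=1 -> matches Design
  - employee 4 (Leo): dept_id=3 -> matches Finance
  - employee 5 (Quinn): dept_id=2 -> matches Research
  - employee 6 (Nate): dept_id=NULL, no match -> kept with NULL
All 6 rows appear; 2 have NULL department.

SQL:
SELECT a.name, b.name AS department
FROM employees a
LEFT JOIN departments b ON a.dept_id = b.id

Result:
name  | department
------+-----------
Wendy | Research  
Beth  | NULL      
Bob   | Design    
Leo   | Finance   
Quinn | Research  
Nate  | NULL      


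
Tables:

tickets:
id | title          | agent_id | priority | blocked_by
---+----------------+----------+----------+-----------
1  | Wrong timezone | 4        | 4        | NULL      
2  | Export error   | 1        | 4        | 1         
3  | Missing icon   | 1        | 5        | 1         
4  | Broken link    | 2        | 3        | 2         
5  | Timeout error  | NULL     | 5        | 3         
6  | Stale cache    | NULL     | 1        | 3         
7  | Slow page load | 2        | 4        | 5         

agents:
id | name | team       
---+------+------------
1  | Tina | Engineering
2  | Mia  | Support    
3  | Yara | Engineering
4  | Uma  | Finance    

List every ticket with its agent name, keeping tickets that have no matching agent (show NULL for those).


LEFT JOIN keeps every row from tickets (the left table); where agent_id has no match in agents, the agent columns become NULL. Walk through each ticket:
  - ticket 1 (Wrong timezone): agent_id=4 -> matches Uma
  - ticket 2 (Export error): agent_id=1 -> matches Tina
  - ticket 3 (Missing icon): agent_id=1 -> matches Tina
  - ticket 4 (Broken link): agent_id=2 -> matches Mia
  - ticket 5 (Timeout error): agent_id=NULL, no match -> kept with NULL
  - ticket 6 (Stale cache): agent_id=NULL, no match -> kept with NULL
  - ticket 7 (Slow page load): agent_id=2 -> matches Mia
All 7 rows appear; 2 have NULL agent.

SQL:
SELECT a.title, b.name AS agent
FROM tickets a
LEFT JOIN agents b ON a.agent_id = b.id

Result:
title          | agent
---------------+------
Wrong timezone | Uma  
Export error   | Tina 
Missing icon   | Tina 
Broken link    | Mia  
Timeout error  | NULL 
Stale cache    | NULL 
Slow page load | Mia  


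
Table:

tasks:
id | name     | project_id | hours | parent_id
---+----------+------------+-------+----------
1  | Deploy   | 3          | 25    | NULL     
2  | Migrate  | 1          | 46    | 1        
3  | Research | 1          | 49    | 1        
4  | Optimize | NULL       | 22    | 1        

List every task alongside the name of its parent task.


This is a self-join: tasks is joined to a second copy of itself, matching each row's parent_id to another row's id. Use LEFT JOIN so rows with parent_id=NULL are kept.
  - task 1 (Deploy): parent_id=NULL -> NULL
  - task 2 (Migrate): parent_id=1 -> Deploy
  - task 3 (Research): parent_id=1 -> Deploy
  - task 4 (Optimize): parent_id=1 -> Deploy

SQL:
SELECT a.name AS item, b.name AS parent
FROM tasks a
LEFT JOIN tasks b ON a.parent_id = b.id

Result:
item     | parent
---------+-------
Deploy   | NULL  
Migrate  | Deploy
Research | Deploy
Optimize | Deploy


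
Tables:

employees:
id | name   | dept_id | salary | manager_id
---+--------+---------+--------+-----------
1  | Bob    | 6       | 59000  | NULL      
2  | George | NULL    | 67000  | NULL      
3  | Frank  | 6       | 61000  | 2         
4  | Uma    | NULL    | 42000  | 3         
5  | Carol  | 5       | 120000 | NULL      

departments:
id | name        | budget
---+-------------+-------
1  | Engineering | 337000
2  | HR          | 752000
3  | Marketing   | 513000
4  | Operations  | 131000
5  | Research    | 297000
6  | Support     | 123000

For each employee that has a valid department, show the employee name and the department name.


INNER JOIN keeps only employees rows whose dept_id matches an id in departments. Walk through each employee:
  - employee 1 (Bob): dept_id=6 -> matches Support
  - employee 2 (George): dept_id=NULL, no match -> dropped
  - employee 3 (Frank): dept_id=6 -> matches Support
  - employee 4 (Uma): dept_id=NULL, no match -> dropped
  - employee 5 (Carol): dept_id=5 -> matches Research
So 2 of 5 rows are dropped.

SQL:
SELECT a.name, b.name AS department
FROM employees a
INNER JOIN departments b ON a.dept_id = b.id

Result:
name  | department
------+-----------
Bob   | Support   
Frank | Support   
Carol | Research  


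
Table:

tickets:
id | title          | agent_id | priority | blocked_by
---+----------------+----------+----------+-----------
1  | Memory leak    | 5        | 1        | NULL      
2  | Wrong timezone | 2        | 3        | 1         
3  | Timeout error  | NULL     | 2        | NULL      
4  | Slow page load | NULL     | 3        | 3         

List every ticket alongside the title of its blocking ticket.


This is a self-join: tickets is joined to a second copy of itself, matching each row's blocked_by to another row's id. Use LEFT JOIN so rows with blocked_by=NULL are kept.
  - ticket 1 (Memory leak): blocked_by=NULL -> NULL
  - ticket 2 (Wrong timezone): blocked_by=1 -> Memory leak
  - ticket 3 (Timeout error): blocked_by=NULL -> NULL
  - ticket 4 (Slow page load): blocked_by=3 -> Timeout error

SQL:
SELECT a.title AS item, b.title AS blocked_by
FROM tickets a
LEFT JOIN tickets b ON a.blocked_by = b.id

Result:
item           | blocked_by   
---------------+--------------
Memory leak    | NULL         
Wrong timezone | Memory leak  
Timeout error  | NULL         
Slow page load | Timeout error


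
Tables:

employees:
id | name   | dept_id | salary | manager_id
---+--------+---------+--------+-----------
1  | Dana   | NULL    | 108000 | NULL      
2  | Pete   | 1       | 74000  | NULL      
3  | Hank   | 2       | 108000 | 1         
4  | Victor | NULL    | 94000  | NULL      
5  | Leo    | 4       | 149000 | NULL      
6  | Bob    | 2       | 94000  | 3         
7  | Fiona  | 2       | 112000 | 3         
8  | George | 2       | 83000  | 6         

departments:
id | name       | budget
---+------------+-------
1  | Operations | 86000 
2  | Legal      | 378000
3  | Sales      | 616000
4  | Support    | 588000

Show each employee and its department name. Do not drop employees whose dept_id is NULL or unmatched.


LEFT JOIN keeps every row from employees (the left table); where dept_id has no match in departments, the department columns become NULL. Walk through each employee:
  - employee 1 (Dana): dept_id=NULL, no match -> kept with NULL
  - employee 2 (Pete): dept_id=1 -> matches Operations
  - employee 3 (Hank): dept_id=2 -> matches Legal
  - employee 4 (Victor): dept_id=NULL, no match -> kept with NULL
  - employee 5 (Leo): dept_id=4 -> matches Support
  - employee 6 (Bob): dept_id=2 -> matches Legal
  - employee 7 (Fiona): dept_id=2 -> matches Legal
  - employee 8 (George): dept_id=2 -> matches Legal
All 8 rows appear; 2 have NULL department.

SQL:
SELECT a.name, b.name AS department
FROM employees a
LEFT JOIN departments b ON a.dept_id = b.id

Result:
name   | department
-------+-----------
Dana   | NULL      
Pete   | Operations
Hank   | Legal     
Victor | NULL      
Leo    | Support   
Bob    | Legal     
Fiona  | Legal     
George | Legal     


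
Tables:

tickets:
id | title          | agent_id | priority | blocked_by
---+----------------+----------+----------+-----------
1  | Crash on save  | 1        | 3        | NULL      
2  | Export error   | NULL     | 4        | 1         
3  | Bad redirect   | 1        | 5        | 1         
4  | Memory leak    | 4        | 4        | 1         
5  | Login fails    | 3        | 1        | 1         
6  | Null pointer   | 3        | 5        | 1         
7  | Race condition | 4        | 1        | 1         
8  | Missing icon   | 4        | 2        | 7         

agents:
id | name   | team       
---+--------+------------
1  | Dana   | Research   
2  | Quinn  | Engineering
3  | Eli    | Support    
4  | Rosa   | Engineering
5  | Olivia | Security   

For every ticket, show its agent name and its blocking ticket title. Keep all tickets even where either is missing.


Two LEFT JOINs from the same base table tickets: one to agents via agent_id, one to tickets itself via blocked_by. Both are LEFT so every ticket is preserved.
Match against agents:
  - ticket 1 (Crash on save): agent_id=1 -> matches Dana
  - ticket 2 (Export error): agent_id=NULL, no match -> kept with NULL
  - ticket 3 (Bad redirect): agent_id=1 -> matches Dana
  - ticket 4 (Memory leak): agent_id=4 -> matches Rosa
  - ticket 5 (Login fails): agent_id=3 -> matches Eli
  - ticket 6 (Null pointer): agent_id=3 -> matches Eli
  - ticket 7 (Race condition): agent_id=4 -> matches Rosa
  - ticket 8 (Missing icon): agent_id=4 -> matches Rosa
Match against tickets (self):
  - ticket 1 (Crash on save): blocked_by=NULL -> NULL
  - ticket 2 (Export error): blocked_by=1 -> Crash on save
  - ticket 3 (Bad redirect): blocked_by=1 -> Crash on save
  - ticket 4 (Memory leak): blocked_by=1 -> Crash on save
  - ticket 5 (Login fails): blocked_by=1 -> Crash on save
  - ticket 6 (Null pointer): blocked_by=1 -> Crash on save
  - ticket 7 (Race condition): blocked_by=1 -> Crash on save
  - ticket 8 (Missing icon): blocked_by=7 -> Race condition

SQL:
SELECT a.title, b.name AS agent, c.title AS blocked_by
FROM tickets a
LEFT JOIN agents b ON a.agent_id = b.id
LEFT JOIN tickets c ON a.blocked_by = c.id

Result:
title          | agent | blocked_by    
---------------+-------+---------------
Crash on save  | Dana  | NULL          
Export error   | NULL  | Crash on save 
Bad redirect   | Dana  | Crash on save 
Memory leak    | Rosa  | Crash on save 
Login fails    | Eli   | Crash on save 
Null pointer   | Eli   | Crash on save 
Race condition | Rosa  | Crash on save 
Missing icon   | Rosa  | Race condition


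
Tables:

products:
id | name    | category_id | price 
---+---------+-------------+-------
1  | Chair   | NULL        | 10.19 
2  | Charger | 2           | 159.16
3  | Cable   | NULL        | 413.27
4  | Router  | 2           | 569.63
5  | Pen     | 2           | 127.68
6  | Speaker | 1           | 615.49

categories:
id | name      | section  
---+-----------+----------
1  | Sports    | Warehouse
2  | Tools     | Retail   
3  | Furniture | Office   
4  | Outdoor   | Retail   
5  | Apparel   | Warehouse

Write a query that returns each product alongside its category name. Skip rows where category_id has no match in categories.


INNER JOIN keeps only products rows whose category_id matches an id in categories. Walk through each product:
  - product 1 (Chair): category_id=NULL, no match -> dropped
  - product 2 (Charger): category_id=2 -> matches Tools
  - product 3 (Cable): category_id=NULL, no match -> dropped
  - product 4 (Router): category_id=2 -> matches Tools
  - product 5 (Pen): category_id=2 -> matches Tools
  - product 6 (Speaker): category_id=1 -> matches Sports
So 2 of 6 rows are dropped.

SQL:
SELECT a.name, b.name AS category
FROM products a
INNER JOIN categories b ON a.category_id = b.id

Result:
name    | category
--------+---------
Charger | Tools   
Router  | Tools   
Pen     | Tools   
Speaker | Sports  


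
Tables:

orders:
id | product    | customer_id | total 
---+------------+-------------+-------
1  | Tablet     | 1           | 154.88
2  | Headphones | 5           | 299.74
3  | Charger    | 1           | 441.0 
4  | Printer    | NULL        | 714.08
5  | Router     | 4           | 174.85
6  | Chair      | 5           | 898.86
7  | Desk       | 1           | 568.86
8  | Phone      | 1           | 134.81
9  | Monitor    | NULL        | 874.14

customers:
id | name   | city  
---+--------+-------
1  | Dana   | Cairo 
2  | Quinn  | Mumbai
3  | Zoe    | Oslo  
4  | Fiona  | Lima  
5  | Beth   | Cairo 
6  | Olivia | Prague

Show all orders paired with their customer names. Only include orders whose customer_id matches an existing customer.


INNER JOIN keeps only orders rows whose customer_id matches an id in customers. Walk through each order:
  - order 1 (Tablet): customer_id=1 -> matches Dana
  - order 2 (Headphones): customer_id=5 -> matches Beth
  - order 3 (Charger): customer_id=1 -> matches Dana
  - order 4 (Printer): customer_id=NULL, no match -> dropped
  - order 5 (Router): customer_id=4 -> matches Fiona
  - order 6 (Chair): customer_id=5 -> matches Beth
  - order 7 (Desk): customer_id=1 -> matches Dana
  - order 8 (Phone): customer_id=1 -> matches Dana
  - order 9 (Monitor): customer_id=NULL, no match -> dropped
So 2 of 9 rows are dropped.

SQL:
SELECT a.product, b.name AS customer
FROM orders a
INNER JOIN customers b ON a.customer_id = b.id

Result:
product    | customer
-----------+---------
Tablet     | Dana    
Headphones | Beth    
Charger    | Dana    
Router     | Fiona   
Chair      | Beth    
Desk       | Dana    
Phone      | Dana    


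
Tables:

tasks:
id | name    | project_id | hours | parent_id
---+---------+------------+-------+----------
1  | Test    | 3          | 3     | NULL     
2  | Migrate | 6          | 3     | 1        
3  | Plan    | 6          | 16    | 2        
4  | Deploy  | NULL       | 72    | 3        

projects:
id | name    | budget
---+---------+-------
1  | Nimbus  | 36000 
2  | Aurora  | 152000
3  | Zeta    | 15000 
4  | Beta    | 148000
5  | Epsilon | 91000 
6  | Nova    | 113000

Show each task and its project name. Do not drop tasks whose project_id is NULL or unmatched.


LEFT JOIN keeps every row from tasks (the left table); where project_id has no match in projects, the project columns become NULL. Walk through each task:
  - task 1 (Test): project_id=3 -> matches Zeta
  - task 2 (Migrate): project_id=6 -> matches Nova
  - task 3 (Plan): project_id=6 -> matches Nova
  - task 4 (Deploy): project_id=NULL, no match -> kept with NULL
All 4 rows appear; 1 has NULL project.

SQL:
SELECT a.name, b.name AS project
FROM tasks a
LEFT JOIN projects b ON a.project_id = b.id

Result:
name    | project
--------+--------
Test    | Zeta   
Migrate | Nova   
Plan    | Nova   
Deploy  | NULL   


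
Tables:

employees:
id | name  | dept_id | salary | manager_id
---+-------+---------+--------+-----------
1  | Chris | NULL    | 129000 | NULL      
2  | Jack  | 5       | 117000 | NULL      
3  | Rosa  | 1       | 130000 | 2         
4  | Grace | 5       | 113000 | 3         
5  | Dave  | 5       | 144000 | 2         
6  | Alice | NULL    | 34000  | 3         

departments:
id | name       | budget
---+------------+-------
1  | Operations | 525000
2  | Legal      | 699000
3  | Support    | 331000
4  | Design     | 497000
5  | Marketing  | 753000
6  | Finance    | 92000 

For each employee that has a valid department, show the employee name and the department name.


INNER JOIN keeps only employees rows whose dept_id matches an id in departments. Walk through each employee:
  - employee 1 (Chris): dept_id=NULL, no match -> dropped
  - employee 2 (Jack): dept_id=5 -> matches Marketing
  - employee 3 (Rosa): dept_id=1 -> matches Operations
  - employee 4 (Grace): dept_id=5 -> matches Marketing
  - employee 5 (Dave): dept_id=5 -> matches Marketing
  - employee 6 (Alice): dept_id=NULL, no match -> dropped
So 2 of 6 rows are dropped.

SQL:
SELECT a.name, b.name AS department
FROM employees a
INNER JOIN departments b ON a.dept_id = b.id

Result:
name  | department
------+-----------
Jack  | Marketing 
Rosa  | Operations
Grace | Marketing 
Dave  | Marketing 


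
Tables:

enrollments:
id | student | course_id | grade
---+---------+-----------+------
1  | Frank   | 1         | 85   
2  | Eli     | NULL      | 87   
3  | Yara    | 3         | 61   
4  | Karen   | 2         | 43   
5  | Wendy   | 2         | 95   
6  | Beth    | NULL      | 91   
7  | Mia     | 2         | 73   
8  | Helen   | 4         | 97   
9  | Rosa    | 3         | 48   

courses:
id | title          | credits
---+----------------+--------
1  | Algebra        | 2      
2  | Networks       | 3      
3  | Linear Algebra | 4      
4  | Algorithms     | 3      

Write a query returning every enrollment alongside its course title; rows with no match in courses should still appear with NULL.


LEFT JOIN keeps every row from enrollments (the left table); where course_id has no match in courses, the course columns become NULL. Walk through each enrollment:
  - enrollment 1 (Frank): course_id=1 -> matches Algebra
  - enrollment 2 (Eli): course_id=NULL, no match -> kept with NULL
  - enrollment 3 (Yara): course_id=3 -> matches Linear Algebra
  - enrollment 4 (Karen): course_id=2 -> matches Networks
  - enrollment 5 (Wendy): course_id=2 -> matches Networks
  - enrollment 6 (Beth): course_id=NULL, no match -> kept with NULL
  - enrollment 7 (Mia): course_id=2 -> matches Networks
  - enrollment 8 (Helen): course_id=4 -> matches Algorithms
  - enrollment 9 (Rosa): course_id=3 -> matches Linear Algebra
All 9 rows appear; 2 have NULL course.

SQL:
SELECT a.student, b.title AS course
FROM enrollments a
LEFT JOIN courses b ON a.course_id = b.id

Result:
student | course        
--------+---------------
Frank   | Algebra       
Eli     | NULL          
Yara    | Linear Algebra
Karen   | Networks      
Wendy   | Networks      
Beth    | NULL          
Mia     | Networks      
Helen   | Algorithms    
Rosa    | Linear Algebra


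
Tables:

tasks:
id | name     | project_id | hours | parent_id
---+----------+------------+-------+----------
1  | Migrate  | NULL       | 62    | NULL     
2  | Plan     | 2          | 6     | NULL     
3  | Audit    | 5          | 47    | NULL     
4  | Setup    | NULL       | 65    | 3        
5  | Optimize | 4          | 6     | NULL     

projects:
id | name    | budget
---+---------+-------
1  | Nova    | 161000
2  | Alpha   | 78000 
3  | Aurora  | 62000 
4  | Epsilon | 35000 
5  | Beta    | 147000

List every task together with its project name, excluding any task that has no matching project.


INNER JOIN keeps only tasks rows whose project_id matches an id in projects. Walk through each task:
  - task 1 (Migrate): project_id=NULL, no match -> dropped
  - task 2 (Plan): project_id=2 -> matches Alpha
  - task 3 (Audit): project_id=5 -> matches Beta
  - task 4 (Setup): project_id=NULL, no match -> dropped
  - task 5 (Optimize): project_id=4 -> matches Epsilon
So 2 of 5 rows are dropped.

SQL:
SELECT a.name, b.name AS project
FROM tasks a
INNER JOIN projects b ON a.project_id = b.id

Result:
name     | project
---------+--------
Plan     | Alpha  
Audit    | Beta   
Optimize | Epsilon


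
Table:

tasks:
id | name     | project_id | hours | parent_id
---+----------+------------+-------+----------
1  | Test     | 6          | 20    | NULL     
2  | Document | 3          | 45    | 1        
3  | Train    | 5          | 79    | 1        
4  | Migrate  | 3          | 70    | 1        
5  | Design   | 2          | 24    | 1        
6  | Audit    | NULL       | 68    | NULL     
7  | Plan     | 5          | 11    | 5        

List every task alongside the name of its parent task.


This is a self-join: tasks is joined to a second copy of itself, matching each row's parent_id to another row's id. Use LEFT JOIN so rows with parent_id=NULL are kept.
  - task 1 (Test): parent_id=NULL -> NULL
  - task 2 (Document): parent_id=1 -> Test
  - task 3 (Train): parent_id=1 -> Test
  - task 4 (Migrate): parent_id=1 -> Test
  - task 5 (Design): parent_id=1 -> Test
  - task 6 (Audit): parent_id=NULL -> NULL
  - task 7 (Plan): parent_id=5 -> Design

SQL:
SELECT a.name AS item, b.name AS parent
FROM tasks a
LEFT JOIN tasks b ON a.parent_id = b.id

Result:
item     | parent
---------+-------
Test     | NULL  
Document | Test  
Train    | Test  
Migrate  | Test  
Design   | Test  
Audit    | NULL  
Plan     | Design


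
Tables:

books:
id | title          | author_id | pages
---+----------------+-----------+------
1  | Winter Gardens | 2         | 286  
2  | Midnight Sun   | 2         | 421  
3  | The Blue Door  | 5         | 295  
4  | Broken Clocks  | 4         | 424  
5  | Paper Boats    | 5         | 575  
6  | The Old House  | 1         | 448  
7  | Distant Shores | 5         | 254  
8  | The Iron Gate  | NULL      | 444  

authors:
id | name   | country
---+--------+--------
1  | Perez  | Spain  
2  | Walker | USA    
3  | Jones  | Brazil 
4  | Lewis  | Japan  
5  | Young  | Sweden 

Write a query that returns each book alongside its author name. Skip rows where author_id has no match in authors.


INNER JOIN keeps only books rows whose author_id matches an id in authors. Walk through each book:
  - book 1 (Winter Gardens): author_id=2 -> matches Walker
  - book 2 (Midnight Sun): author_id=2 -> matches Walker
  - book 3 (The Blue Door): author_id=5 -> matches Young
  - book 4 (Broken Clocks): author_id=4 -> matches Lewis
  - book 5 (Paper Boats): author_id=5 -> matches Young
  - book 6 (The Old House): author_id=1 -> matches Perez
  - book 7 (Distant Shores): author_id=5 -> matches Young
  - book 8 (The Iron Gate): author_id=NULL, no match -> dropped
So 1 of 8 rows is dropped.

SQL:
SELECT a.title, b.name AS author
FROM books a
INNER JOIN authors b ON a.author_id = b.id

Result:
title          | author
---------------+-------
Winter Gardens | Walker
Midnight Sun   | Walker
The Blue Door  | Young 
Broken Clocks  | Lewis 
Paper Boats    | Young 
The Old House  | Perez 
Distant Shores | Young 


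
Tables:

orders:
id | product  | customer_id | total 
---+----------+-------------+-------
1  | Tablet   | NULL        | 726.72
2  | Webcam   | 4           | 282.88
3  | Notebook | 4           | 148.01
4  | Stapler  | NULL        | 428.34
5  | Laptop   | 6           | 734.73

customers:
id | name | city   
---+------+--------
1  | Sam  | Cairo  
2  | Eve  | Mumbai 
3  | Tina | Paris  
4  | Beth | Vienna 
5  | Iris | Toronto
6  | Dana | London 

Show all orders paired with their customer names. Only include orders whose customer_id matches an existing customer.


INNER JOIN keeps only orders rows whose customer_id matches an id in customers. Walk through each order:
  - order 1 (Tablet): customer_id=NULL, no match -> dropped
  - order 2 (Webcam): customer_id=4 -> matches Beth
  - order 3 (Notebook): customer_id=4 -> matches Beth
  - order 4 (Stapler): customer_id=NULL, no match -> dropped
  - order 5 (Laptop): customer_id=6 -> matches Dana
So 2 of 5 rows are dropped.

SQL:
SELECT a.product, b.name AS customer
FROM orders a
INNER JOIN customers b ON a.customer_id = b.id

Result:
product  | customer
---------+---------
Webcam   | Beth    
Notebook | Beth    
Laptop   | Dana    


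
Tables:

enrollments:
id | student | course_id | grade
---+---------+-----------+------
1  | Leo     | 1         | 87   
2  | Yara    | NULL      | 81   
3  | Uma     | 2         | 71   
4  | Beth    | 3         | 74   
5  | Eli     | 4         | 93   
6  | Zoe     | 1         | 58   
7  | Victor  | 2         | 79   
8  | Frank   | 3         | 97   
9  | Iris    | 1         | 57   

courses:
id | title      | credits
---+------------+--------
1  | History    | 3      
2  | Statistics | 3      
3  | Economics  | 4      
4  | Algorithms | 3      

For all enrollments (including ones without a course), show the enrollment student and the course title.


LEFT JOIN keeps every row from enrollments (the left table); where course_id has no match in courses, the course columns become NULL. Walk through each enrollment:
  - enrollment 1 (Leo): course_id=1 -> matches History
  - enrollment 2 (Yara): course_id=NULL, no match -> kept with NULL
  - enrollment 3 (Uma): course_id=2 -> matches Statistics
  - enrollment 4 (Beth): course_id=3 -> matches Economics
  - enrollment 5 (Eli): course_id=4 -> matches Algorithms
  - enrollment 6 (Zoe): course_id=1 -> matches History
  - enrollment 7 (Victor): course_id=2 -> matches Statistics
  - enrollment 8 (Frank): course_id=3 -> matches Economics
  - enrollment 9 (Iris): course_id=1 -> matches History
All 9 rows appear; 1 has NULL course.

SQL:
SELECT a.student, b.title AS course
FROM enrollments a
LEFT JOIN courses b ON a.course_id = b.id

Result:
student | course    
--------+-----------
Leo     | History   
Yara    | NULL      
Uma     | Statistics
Beth    | Economics 
Eli     | Algorithms
Zoe     | History   
Victor  | Statistics
Frank   | Economics 
Iris    | History   


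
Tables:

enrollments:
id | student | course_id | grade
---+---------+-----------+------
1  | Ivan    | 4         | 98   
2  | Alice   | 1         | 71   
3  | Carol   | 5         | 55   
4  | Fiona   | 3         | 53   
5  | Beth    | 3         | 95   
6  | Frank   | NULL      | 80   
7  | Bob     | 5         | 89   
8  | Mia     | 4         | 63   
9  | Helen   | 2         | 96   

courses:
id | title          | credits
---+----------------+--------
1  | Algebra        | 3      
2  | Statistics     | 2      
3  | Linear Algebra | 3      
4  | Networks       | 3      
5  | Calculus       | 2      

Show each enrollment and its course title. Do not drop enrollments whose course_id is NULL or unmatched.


LEFT JOIN keeps every row from enrollments (the left table); where course_id has no match in courses, the course columns become NULL. Walk through each enrollment:
  - enrollment 1 (Ivan): course_id=4 -> matches Networks
  - enrollment 2 (Alice): course_id=1 -> matches Algebra
  - enrollment 3 (Carol): course_id=5 -> matches Calculus
  - enrollment 4 (Fiona): course_id=3 -> matches Linear Algebra
  - enrollment 5 (Beth): course_id=3 -> matches Linear Algebra
  - enrollment 6 (Frank): course_id=NULL, no match -> kept with NULL
  - enrollment 7 (Bob): course_id=5 -> matches Calculus
  - enrollment 8 (Mia): course_id=4 -> matches Networks
  - enrollment 9 (Helen): course_id=2 -> matches Statistics
All 9 rows appear; 1 has NULL course.

SQL:
SELECT a.student, b.title AS course
FROM enrollments a
LEFT JOIN courses b ON a.course_id = b.id

Result:
student | course        
--------+---------------
Ivan    | Networks      
Alice   | Algebra       
Carol   | Calculus      
Fiona   | Linear Algebra
Beth    | Linear Algebra
Frank   | NULL          
Bob     | Calculus      
Mia     | Networks      
Helen   | Statistics    


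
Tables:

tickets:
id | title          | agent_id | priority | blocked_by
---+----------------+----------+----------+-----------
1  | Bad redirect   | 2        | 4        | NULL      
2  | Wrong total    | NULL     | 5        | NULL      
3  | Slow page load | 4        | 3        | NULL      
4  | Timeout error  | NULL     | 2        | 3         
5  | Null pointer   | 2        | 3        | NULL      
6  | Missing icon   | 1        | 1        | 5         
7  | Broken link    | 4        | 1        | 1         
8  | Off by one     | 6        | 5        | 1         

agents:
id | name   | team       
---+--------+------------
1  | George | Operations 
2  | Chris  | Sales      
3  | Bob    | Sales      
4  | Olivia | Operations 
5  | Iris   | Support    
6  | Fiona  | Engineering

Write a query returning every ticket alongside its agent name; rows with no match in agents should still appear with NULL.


LEFT JOIN keeps every row from tickets (the left table); where agent_id has no match in agents, the agent columns become NULL. Walk through each ticket:
  - ticket 1 (Bad redirect): agent_id=2 -> matches Chris
  - ticket 2 (Wrong total): agent_id=NULL, no match -> kept with NULL
  - ticket 3 (Slow page load): agent_id=4 -> matches Olivia
  - ticket 4 (Timeout error): agent_id=NULL, no match -> kept with NULL
  - ticket 5 (Null pointer): agent_id=2 -> matches Chris
  - ticket 6 (Missing icon): agent_id=1 -> matches George
  - ticket 7 (Broken link): agent_id=4 -> matches Olivia
  - ticket 8 (Off by one): agent_id=6 -> matches Fiona
All 8 rows appear; 2 have NULL agent.

SQL:
SELECT a.title, b.name AS agent
FROM tickets a
LEFT JOIN agents b ON a.agent_id = b.id

Result:
title          | agent 
---------------+-------
Bad redirect   | Chris 
Wrong total    | NULL  
Slow page load | Olivia
Timeout error  | NULL  
Null pointer   | Chris 
Missing icon   | George
Broken link    | Olivia
Off by one     | Fiona 


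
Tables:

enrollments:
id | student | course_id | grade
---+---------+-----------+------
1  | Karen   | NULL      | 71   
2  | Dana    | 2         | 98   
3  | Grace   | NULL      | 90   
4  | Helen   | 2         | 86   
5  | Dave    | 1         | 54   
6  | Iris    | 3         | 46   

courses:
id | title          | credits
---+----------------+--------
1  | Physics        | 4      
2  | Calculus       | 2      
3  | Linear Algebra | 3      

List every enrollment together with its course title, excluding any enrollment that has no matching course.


INNER JOIN keeps only enrollments rows whose course_id matches an id in courses. Walk through each enrollment:
  - enrollment 1 (Karen): course_id=NULL, no match -> dropped
  - enrollment 2 (Dana): course_id=2 -> matches Calculus
  - enrollment 3 (Grace): course_id=NULL, no match -> dropped
  - enrollment 4 (Helen): course_id=2 -> matches Calculus
  - enrollment 5 (Dave): course_id=1 -> matches Physics
  - enrollment 6 (Iris): course_id=3 -> matches Linear Algebra
So 2 of 6 rows are dropped.

SQL:
SELECT a.student, b.title AS course
FROM enrollments a
INNER JOIN courses b ON a.course_id = b.id

Result:
student | course        
--------+---------------
Dana    | Calculus      
Helen   | Calculus      
Dave    | Physics       
Iris    | Linear Algebra


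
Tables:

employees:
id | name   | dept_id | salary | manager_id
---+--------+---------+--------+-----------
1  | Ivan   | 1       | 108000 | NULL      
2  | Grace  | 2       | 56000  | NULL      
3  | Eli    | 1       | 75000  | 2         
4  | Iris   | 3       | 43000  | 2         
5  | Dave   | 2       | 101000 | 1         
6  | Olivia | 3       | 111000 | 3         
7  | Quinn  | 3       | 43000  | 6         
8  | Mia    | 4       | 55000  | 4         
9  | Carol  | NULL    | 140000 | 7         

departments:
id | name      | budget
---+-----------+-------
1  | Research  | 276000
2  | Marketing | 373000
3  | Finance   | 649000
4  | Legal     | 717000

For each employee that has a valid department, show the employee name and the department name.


INNER JOIN keeps only employees rows whose dept_id matches an id in departments. Walk through each employee:
  - employee 1 (Ivan): dept_id=1 -> matches Research
  - employee 2 (Grace): dept_id=2 -> matches Marketing
  - employee 3 (Eli): dept_id=1 -> matches Research
  - employee 4 (Iris): dept_id=3 -> matches Finance
  - employee 5 (Dave): dept_id=2 -> matches Marketing
  - employee 6 (Olivia): dept_id=3 -> matches Finance
  - employee 7 (Quinn): dept_id=3 -> matches Finance
  - employee 8 (Mia): dept_id=4 -> matches Legal
  - employee 9 (Carol): dept_id=NULL, no match -> dropped
So 1 of 9 rows is dropped.

SQL:
SELECT a.name, b.name AS department
FROM employees a
INNER JOIN departments b ON a.dept_id = b.id

Result:
name   | department
-------+-----------
Ivan   | Research  
Grace  | Marketing 
Eli    | Research  
Iris   | Finance   
Dave   | Marketing 
Olivia | Finance   
Quinn  | Finance   
Mia    | Legal     


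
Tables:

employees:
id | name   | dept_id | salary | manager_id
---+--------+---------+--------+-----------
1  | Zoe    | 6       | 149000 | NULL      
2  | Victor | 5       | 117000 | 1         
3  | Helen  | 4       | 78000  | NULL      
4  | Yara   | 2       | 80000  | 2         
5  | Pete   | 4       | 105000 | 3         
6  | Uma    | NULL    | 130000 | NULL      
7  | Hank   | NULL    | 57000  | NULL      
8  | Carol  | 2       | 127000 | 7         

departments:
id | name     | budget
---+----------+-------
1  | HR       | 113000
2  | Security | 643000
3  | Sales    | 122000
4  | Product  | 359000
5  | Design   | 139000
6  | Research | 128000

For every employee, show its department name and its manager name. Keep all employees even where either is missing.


Two LEFT JOINs from the same base table employees: one to departments via dept_id, one to employees itself via manager_id. Both are LEFT so every employee is preserved.
Match against departments:
  - employee 1 (Zoe): dept_id=6 -> matches Research
  - employee 2 (Victor): dept_id=5 -> matches Design
  - employee 3 (Helen): dept_id=4 -> matches Product
  - employee 4 (Yara): dept_id=2 -> matches Security
  - employee 5 (Pete): dept_id=4 -> matches Product
  - employee 6 (Uma): dept_id=NULL, no match -> kept with NULL
  - employee 7 (Hank): dept_id=NULL, no match -> kept with NULL
  - employee 8 (Carol): dept_id=2 -> matches Security
Match against employees (self):
  - employee 1 (Zoe): manager_id=NULL -> NULL
  - employee 2 (Victor): manager_id=1 -> Zoe
  - employee 3 (Helen): manager_id=NULL -> NULL
  - employee 4 (Yara): manager_id=2 -> Victor
  - employee 5 (Pete): manager_id=3 -> Helen
  - employee 6 (Uma): manager_id=NULL -> NULL
  - employee 7 (Hank): manager_id=NULL -> NULL
  - employee 8 (Carol): manager_id=7 -> Hank

SQL:
SELECT a.name, b.name AS department, c.name AS manager
FROM employees a
LEFT JOIN departments b ON a.dept_id = b.id
LEFT JOIN employees c ON a.manager_id = c.id

Result:
name   | department | manager
-------+------------+--------
Zoe    | Research   | NULL   
Victor | Design     | Zoe    
Helen  | Product    | NULL   
Yara   | Security   | Victor 
Pete   | Product    | Helen  
Uma    | NULL       | NULL   
Hank   | NULL       | NULL   
Carol  | Security   | Hank   


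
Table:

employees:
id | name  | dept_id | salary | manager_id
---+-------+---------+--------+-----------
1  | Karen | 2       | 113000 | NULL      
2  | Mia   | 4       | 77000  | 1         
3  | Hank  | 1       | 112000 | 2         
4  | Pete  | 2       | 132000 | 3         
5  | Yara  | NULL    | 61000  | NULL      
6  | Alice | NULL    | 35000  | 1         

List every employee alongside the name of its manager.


This is a self-join: employees is joined to a second copy of itself, matching each row's manager_id to another row's id. Use LEFT JOIN so rows with manager_id=NULL are kept.
  - employee 1 (Karen): manager_id=NULL -> NULL
  - employee 2 (Mia): manager_id=1 -> Karen
  - employee 3 (Hank): manager_id=2 -> Mia
  - employee 4 (Pete): manager_id=3 -> Hank
  - employee 5 (Yara): manager_id=NULL -> NULL
  - employee 6 (Alice): manager_id=1 -> Karen

SQL:
SELECT a.name AS item, b.name AS manager
FROM employees a
LEFT JOIN employees b ON a.manager_id = b.id

Result:
item  | manager
------+--------
Karen | NULL   
Mia   | Karen  
Hank  | Mia    
Pete  | Hank   
Yara  | NULL   
Alice | Karen  


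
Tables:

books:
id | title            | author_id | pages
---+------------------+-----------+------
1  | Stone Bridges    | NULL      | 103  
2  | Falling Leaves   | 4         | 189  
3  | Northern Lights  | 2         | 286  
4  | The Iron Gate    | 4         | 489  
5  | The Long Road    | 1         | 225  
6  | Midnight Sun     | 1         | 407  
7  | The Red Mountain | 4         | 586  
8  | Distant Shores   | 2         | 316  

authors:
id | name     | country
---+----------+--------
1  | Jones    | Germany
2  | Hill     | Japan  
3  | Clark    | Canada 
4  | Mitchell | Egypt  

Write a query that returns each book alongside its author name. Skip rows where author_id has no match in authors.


INNER JOIN keeps only books rows whose author_id matches an id in authors. Walk through each book:
  - book 1 (Stone Bridges): author_id=NULL, no match -> dropped
  - book 2 (Falling Leaves): author_id=4 -> matches Mitchell
  - book 3 (Northern Lights): author_id=2 -> matches Hill
  - book 4 (The Iron Gate): author_id=4 -> matches Mitchell
  - book 5 (The Long Road): author_id=1 -> matches Jones
  - book 6 (Midnight Sun): author_id=1 -> matches Jones
  - book 7 (The Red Mountain): author_id=4 -> matches Mitchell
  - book 8 (Distant Shores): author_id=2 -> matches Hill
So 1 of 8 rows is dropped.

SQL:
SELECT a.title, b.name AS author
FROM books a
INNER JOIN authors b ON a.author_id = b.id

Result:
title            | author  
-----------------+---------
Falling Leaves   | Mitchell
Northern Lights  | Hill    
The Iron Gate    | Mitchell
The Long Road    | Jones   
Midnight Sun     | Jones   
The Red Mountain | Mitchell
Distant Shores   | Hill    


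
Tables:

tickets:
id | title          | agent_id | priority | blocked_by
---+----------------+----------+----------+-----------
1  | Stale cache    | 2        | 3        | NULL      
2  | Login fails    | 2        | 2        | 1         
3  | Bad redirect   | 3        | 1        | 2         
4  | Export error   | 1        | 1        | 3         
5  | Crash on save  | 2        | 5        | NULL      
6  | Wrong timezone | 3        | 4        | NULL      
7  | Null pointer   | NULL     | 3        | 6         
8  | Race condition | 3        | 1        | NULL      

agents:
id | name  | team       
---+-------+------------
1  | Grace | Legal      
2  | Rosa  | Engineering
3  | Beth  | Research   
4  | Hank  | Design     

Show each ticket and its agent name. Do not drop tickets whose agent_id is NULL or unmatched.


LEFT JOIN keeps every row from tickets (the left table); where agent_id has no match in agents, the agent columns become NULL. Walk through each ticket:
  - ticket 1 (Stale cache): agent_id=2 -> matches Rosa
  - ticket 2 (Login fails): agent_id=2 -> matches Rosa
  - ticket 3 (Bad redirect): agent_id=3 -> matches Beth
  - ticket 4 (Export error): agent_id=1 -> matches Grace
  - ticket 5 (Crash on save): agent_id=2 -> matches Rosa
  - ticket 6 (Wrong timezone): agent_id=3 -> matches Beth
  - ticket 7 (Null pointer): agent_id=NULL, no match -> kept with NULL
  - ticket 8 (Race condition): agent_id=3 -> matches Beth
All 8 rows appear; 1 has NULL agent.

SQL:
SELECT a.title, b.name AS agent
FROM tickets a
LEFT JOIN agents b ON a.agent_id = b.id

Result:
title          | agent
---------------+------
Stale cache    | Rosa 
Login fails    | Rosa 
Bad redirect   | Beth 
Export error   | Grace
Crash on save  | Rosa 
Wrong timezone | Beth 
Null pointer   | NULL 
Race condition | Beth 


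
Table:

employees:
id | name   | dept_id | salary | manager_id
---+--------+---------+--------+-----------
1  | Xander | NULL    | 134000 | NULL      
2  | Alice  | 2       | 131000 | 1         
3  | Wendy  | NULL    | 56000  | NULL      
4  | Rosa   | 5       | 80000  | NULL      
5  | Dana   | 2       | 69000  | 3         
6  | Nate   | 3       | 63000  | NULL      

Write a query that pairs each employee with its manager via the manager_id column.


This is a self-join: employees is joined to a second copy of itself, matching each row's manager_id to another row's id. Use LEFT JOIN so rows with manager_id=NULL are kept.
  - employee 1 (Xander): manager_id=NULL -> NULL
  - employee 2 (Alice): manager_id=1 -> Xander
  - employee 3 (Wendy): manager_id=NULL -> NULL
  - employee 4 (Rosa): manager_id=NULL -> NULL
  - employee 5 (Dana): manager_id=3 -> Wendy
  - employee 6 (Nate): manager_id=NULL -> NULL

SQL:
SELECT a.name AS item, b.name AS manager
FROM employees a
LEFT JOIN employees b ON a.manager_id = b.id

Result:
item   | manager
-------+--------
Xander | NULL   
Alice  | Xander 
Wendy  | NULL   
Rosa   | NULL   
Dana   | Wendy  
Nate   | NULL   
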